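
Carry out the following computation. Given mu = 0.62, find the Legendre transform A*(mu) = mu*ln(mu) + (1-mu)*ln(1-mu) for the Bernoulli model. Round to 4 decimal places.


Legendre transform for Bernoulli:
A*(mu) = mu*log(mu) + (1-mu)*log(1-mu).
mu = 0.62, 1-mu = 0.38.
mu*log(mu) = 0.62*log(0.62) = -0.296382.
(1-mu)*log(1-mu) = 0.38*log(0.38) = -0.367682.
A* = -0.296382 + -0.367682 = -0.6641

-0.6641


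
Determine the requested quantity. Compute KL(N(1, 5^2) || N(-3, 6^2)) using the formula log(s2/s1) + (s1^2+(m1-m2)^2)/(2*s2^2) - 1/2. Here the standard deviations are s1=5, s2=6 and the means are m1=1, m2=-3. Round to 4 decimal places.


KL divergence between normal distributions:
KL = log(s2/s1) + (s1^2 + (m1-m2)^2)/(2*s2^2) - 1/2.
log(6/5) = 0.182322.
(5^2 + (1--3)^2)/(2*6^2) = (25 + 16)/72 = 0.569444.
KL = 0.182322 + 0.569444 - 0.5 = 0.2518

0.2518


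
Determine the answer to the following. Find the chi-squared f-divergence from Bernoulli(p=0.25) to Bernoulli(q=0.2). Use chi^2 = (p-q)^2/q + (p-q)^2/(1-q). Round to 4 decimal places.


Chi-squared divergence between Bernoulli distributions:
chi^2 = (p-q)^2/q + (p-q)^2/(1-q).
p = 0.25, q = 0.2, p-q = 0.05.
(p-q)^2 = 0.0025.
term1 = 0.0025/0.2 = 0.0125.
term2 = 0.0025/0.8 = 0.003125.
chi^2 = 0.0125 + 0.003125 = 0.0156

0.0156


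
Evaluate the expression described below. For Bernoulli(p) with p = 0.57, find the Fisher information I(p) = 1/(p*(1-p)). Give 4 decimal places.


For Bernoulli(p), Fisher information is I(p) = 1/(p*(1-p)).
p = 0.57, 1-p = 0.43.
p*(1-p) = 0.2451.
I(p) = 1/0.2451 = 4.0800

4.0800


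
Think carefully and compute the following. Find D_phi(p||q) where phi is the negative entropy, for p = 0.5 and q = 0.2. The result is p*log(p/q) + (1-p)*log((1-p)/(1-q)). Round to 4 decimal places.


Bregman divergence with negative entropy generator:
D = p*log(p/q) + (1-p)*log((1-p)/(1-q)).
p = 0.5, q = 0.2.
p*log(p/q) = 0.5*log(0.5/0.2) = 0.458145.
(1-p)*log((1-p)/(1-q)) = 0.5*log(0.5/0.8) = -0.235002.
D = 0.458145 + -0.235002 = 0.2231

0.2231


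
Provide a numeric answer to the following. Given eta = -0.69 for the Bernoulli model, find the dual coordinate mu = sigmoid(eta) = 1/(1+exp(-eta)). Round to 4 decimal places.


Dual coordinate (expectation parameter) for Bernoulli:
mu = 1/(1+exp(-eta)).
eta = -0.69.
exp(-eta) = exp(0.69) = 1.993716.
mu = 1/(1+1.993716) = 0.3340

0.3340


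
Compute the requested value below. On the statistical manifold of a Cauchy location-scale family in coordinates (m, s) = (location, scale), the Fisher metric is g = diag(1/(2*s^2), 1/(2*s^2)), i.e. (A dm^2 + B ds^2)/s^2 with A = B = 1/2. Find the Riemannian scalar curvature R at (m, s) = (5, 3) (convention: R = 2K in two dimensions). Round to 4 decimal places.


The metric has the form g = (A dm^2 + B ds^2)/s^2 with A = 1/2, B = 1/2.
Substitute u = sqrt(A/B)*m: g = B*(du^2 + ds^2)/s^2, i.e. B times the
Poincare upper half-plane metric, which has constant Gaussian curvature -1.
Scaling a 2D metric by a constant c divides the Gaussian curvature by c,
so K = -1/B = -1/(1/2) = -2.0000 everywhere (the point (m, s) = (5, 3) is irrelevant:
the curvature is constant).
Scalar curvature in dimension 2: R = 2K = -2/(1/2) = -4.0000.

-4.0000


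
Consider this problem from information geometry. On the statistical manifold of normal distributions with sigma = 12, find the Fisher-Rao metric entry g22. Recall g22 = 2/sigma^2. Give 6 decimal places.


For the 2-parameter normal family, the Fisher metric has:
  g11 = 1/sigma^2, g22 = 2/sigma^2.
sigma = 12, sigma^2 = 144.
g22 = 0.013889

0.013889


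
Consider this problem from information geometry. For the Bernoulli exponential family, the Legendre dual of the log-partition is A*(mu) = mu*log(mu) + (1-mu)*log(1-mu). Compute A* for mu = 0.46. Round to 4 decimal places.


Legendre transform for Bernoulli:
A*(mu) = mu*log(mu) + (1-mu)*log(1-mu).
mu = 0.46, 1-mu = 0.54.
mu*log(mu) = 0.46*log(0.46) = -0.357203.
(1-mu)*log(1-mu) = 0.54*log(0.54) = -0.332741.
A* = -0.357203 + -0.332741 = -0.6899

-0.6899


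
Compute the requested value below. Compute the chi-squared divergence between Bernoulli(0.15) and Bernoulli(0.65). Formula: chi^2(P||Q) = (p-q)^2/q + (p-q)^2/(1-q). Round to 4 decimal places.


Chi-squared divergence between Bernoulli distributions:
chi^2 = (p-q)^2/q + (p-q)^2/(1-q).
p = 0.15, q = 0.65, p-q = -0.5.
(p-q)^2 = 0.25.
term1 = 0.25/0.65 = 0.384615.
term2 = 0.25/0.35 = 0.714286.
chi^2 = 0.384615 + 0.714286 = 1.0989

1.0989


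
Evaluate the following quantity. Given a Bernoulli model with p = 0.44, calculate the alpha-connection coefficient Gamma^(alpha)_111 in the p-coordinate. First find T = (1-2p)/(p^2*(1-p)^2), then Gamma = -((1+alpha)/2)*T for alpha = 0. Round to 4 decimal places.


Skewness (Amari-Chentsov) tensor: T = (1-2p)/(p^2*(1-p)^2).
p = 0.44, 1-2p = 0.12, p^2 = 0.1936, (1-p)^2 = 0.3136.
T = 0.12/(0.1936 * 0.3136) = 1.976514.
In the p-coordinate, Gamma^(alpha) = Gamma^(0) - (alpha/2)*T with Gamma^(0) = (1/2)*g'(p) = -T/2,
so Gamma^(alpha) = -((1+alpha)/2)*T.
alpha = 0, -(1+alpha)/2 = -0.5.
Gamma = -0.5 * 1.976514 = -0.9883

-0.9883


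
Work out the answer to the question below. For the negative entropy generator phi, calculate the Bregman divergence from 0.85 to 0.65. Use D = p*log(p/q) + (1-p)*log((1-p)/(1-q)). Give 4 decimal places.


Bregman divergence with negative entropy generator:
D = p*log(p/q) + (1-p)*log((1-p)/(1-q)).
p = 0.85, q = 0.65.
p*log(p/q) = 0.85*log(0.85/0.65) = 0.228024.
(1-p)*log((1-p)/(1-q)) = 0.15*log(0.15/0.35) = -0.127095.
D = 0.228024 + -0.127095 = 0.1009

0.1009


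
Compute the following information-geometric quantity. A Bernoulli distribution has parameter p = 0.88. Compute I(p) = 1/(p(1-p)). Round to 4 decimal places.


For Bernoulli(p), Fisher information is I(p) = 1/(p*(1-p)).
p = 0.88, 1-p = 0.12.
p*(1-p) = 0.1056.
I(p) = 1/0.1056 = 9.4697

9.4697


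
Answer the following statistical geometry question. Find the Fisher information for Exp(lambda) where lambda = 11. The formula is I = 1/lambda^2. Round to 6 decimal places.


Fisher information for exponential: I(lambda) = 1/lambda^2.
lambda = 11, lambda^2 = 121.
I = 1/121 = 0.008264

0.008264


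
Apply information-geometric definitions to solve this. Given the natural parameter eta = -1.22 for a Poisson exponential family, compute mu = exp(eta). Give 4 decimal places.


Expectation parameter for Poisson exponential family:
mu = exp(eta).
eta = -1.22.
mu = exp(-1.22) = 0.2952

0.2952


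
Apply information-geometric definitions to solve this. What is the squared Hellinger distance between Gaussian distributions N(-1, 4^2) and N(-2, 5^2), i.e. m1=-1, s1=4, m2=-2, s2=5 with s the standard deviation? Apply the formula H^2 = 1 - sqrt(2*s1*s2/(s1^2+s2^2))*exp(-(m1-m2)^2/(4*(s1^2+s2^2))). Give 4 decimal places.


Squared Hellinger distance for Gaussians:
H^2 = 1 - sqrt(2*s1*s2/(s1^2+s2^2)) * exp(-(m1-m2)^2/(4*(s1^2+s2^2))).
s1^2 = 16, s2^2 = 25, s1^2+s2^2 = 41.
sqrt(2*4*5/(41)) = 0.98773.
(m1-m2)^2 = (1)^2 = 1.
exp(-1/(4*41)) = exp(-0.006098) = 0.993921.
H^2 = 1 - 0.98773*0.993921 = 0.0183

0.0183


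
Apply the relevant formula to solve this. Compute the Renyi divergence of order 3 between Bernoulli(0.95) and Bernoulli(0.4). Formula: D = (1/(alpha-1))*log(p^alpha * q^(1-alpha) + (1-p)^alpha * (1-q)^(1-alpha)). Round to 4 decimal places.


Renyi divergence of order alpha between Bernoulli distributions:
D = (1/(alpha-1))*log(p^alpha * q^(1-alpha) + (1-p)^alpha * (1-q)^(1-alpha)).
alpha = 3, p = 0.95, q = 0.4.
p^alpha * q^(1-alpha) = 0.95^3 * 0.4^-2 = 5.358594.
(1-p)^alpha * (1-q)^(1-alpha) = 0.05^3 * 0.6^-2 = 0.000347.
sum = 5.358594 + 0.000347 = 5.358941.
D = (1/2)*log(5.358941) = 0.8394

0.8394


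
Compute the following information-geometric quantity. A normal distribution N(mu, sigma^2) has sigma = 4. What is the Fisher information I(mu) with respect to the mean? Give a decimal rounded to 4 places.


The Fisher information for the mean of a normal distribution is I(mu) = 1/sigma^2.
sigma = 4, so sigma^2 = 16.
I(mu) = 1/16 = 0.0625

0.0625


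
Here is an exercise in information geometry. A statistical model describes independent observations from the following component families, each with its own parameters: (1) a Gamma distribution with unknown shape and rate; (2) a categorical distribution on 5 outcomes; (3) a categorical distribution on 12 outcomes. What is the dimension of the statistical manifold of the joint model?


The dimension of a statistical manifold equals the number of free
(independent) real parameters of the model. For a product of independent
blocks the parameter counts add.
- Gamma (shape, rate): 2.
- categorical on 5 outcomes (probabilities sum to 1): 5-1 = 4.
- categorical on 12 outcomes (probabilities sum to 1): 12-1 = 11.
Total = 2 + 4 + 11 = 17.
Dimension = 17

17


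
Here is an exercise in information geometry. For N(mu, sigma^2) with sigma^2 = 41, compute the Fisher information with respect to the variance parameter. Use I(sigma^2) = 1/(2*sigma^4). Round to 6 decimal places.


Fisher information for variance: I(sigma^2) = 1/(2*sigma^4).
sigma^2 = 41, so sigma^4 = 1681.
I = 1/(2*1681) = 1/3362 = 0.000297

0.000297


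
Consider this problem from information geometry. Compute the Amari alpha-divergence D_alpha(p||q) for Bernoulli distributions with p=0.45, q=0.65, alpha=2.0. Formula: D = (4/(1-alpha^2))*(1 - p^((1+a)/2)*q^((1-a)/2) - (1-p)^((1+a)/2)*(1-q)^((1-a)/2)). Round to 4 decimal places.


Amari alpha-divergence:
D = (4/(1-alpha^2))*(1 - p^((1+a)/2)*q^((1-a)/2) - (1-p)^((1+a)/2)*(1-q)^((1-a)/2)).
alpha = 2.0, p = 0.45, q = 0.65.
e1 = (1+alpha)/2 = 1.5, e2 = (1-alpha)/2 = -0.5.
t1 = p^e1 * q^e2 = 0.45^1.5 * 0.65^-0.5 = 0.374423.
t2 = (1-p)^e1 * (1-q)^e2 = 0.55^1.5 * 0.35^-0.5 = 0.689461.
4/(1-alpha^2) = -1.333333.
D = -1.333333*(1 - 0.374423 - 0.689461) = 0.0852

0.0852


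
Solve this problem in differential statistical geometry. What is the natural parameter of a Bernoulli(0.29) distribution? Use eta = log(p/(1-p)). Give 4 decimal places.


Natural parameter for Bernoulli: eta = log(p/(1-p)).
p = 0.29, 1-p = 0.71.
p/(1-p) = 0.408451.
eta = log(0.408451) = -0.8954

-0.8954


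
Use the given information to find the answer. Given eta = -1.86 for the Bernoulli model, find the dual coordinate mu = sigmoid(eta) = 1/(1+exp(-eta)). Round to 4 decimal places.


Dual coordinate (expectation parameter) for Bernoulli:
mu = 1/(1+exp(-eta)).
eta = -1.86.
exp(-eta) = exp(1.86) = 6.423737.
mu = 1/(1+6.423737) = 0.1347

0.1347


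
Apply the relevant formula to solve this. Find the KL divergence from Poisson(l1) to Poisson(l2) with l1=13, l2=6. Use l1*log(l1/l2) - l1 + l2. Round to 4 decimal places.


KL divergence for Poisson:
KL = l1*log(l1/l2) - l1 + l2.
l1 = 13, l2 = 6.
log(13/6) = 0.77319.
l1*log(l1/l2) = 13 * 0.77319 = 10.051469.
KL = 10.051469 - 13 + 6 = 3.0515

3.0515


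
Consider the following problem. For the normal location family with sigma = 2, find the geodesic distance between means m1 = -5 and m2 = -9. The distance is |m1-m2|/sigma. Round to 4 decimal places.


On the fixed-variance normal subfamily, geodesic distance = |m1-m2|/sigma.
|-5 - -9| = 4.
sigma = 2.
d = 4/2 = 2.0000

2.0000


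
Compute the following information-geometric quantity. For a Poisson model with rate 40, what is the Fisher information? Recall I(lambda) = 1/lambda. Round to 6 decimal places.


Fisher information for Poisson: I(lambda) = 1/lambda.
lambda = 40.
I(lambda) = 1/40 = 0.025000

0.025000


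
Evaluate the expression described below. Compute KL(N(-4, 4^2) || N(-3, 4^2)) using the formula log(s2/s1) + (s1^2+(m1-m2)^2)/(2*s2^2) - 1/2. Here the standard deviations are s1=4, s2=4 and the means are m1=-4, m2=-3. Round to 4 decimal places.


KL divergence between normal distributions:
KL = log(s2/s1) + (s1^2 + (m1-m2)^2)/(2*s2^2) - 1/2.
log(4/4) = 0.0.
(4^2 + (-4--3)^2)/(2*4^2) = (16 + 1)/32 = 0.53125.
KL = 0.0 + 0.53125 - 0.5 = 0.0313

0.0313


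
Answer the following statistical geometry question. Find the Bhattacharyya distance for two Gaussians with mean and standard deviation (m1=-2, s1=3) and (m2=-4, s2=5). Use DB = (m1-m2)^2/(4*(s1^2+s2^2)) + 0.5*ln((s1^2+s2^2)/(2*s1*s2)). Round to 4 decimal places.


Bhattacharyya distance between two Gaussians:
DB = (m1-m2)^2/(4*(s1^2+s2^2)) + (1/2)*ln((s1^2+s2^2)/(2*s1*s2)).
(m1-m2)^2 = (2)^2 = 4.
s1^2+s2^2 = 9 + 25 = 34.
term1 = 4/136 = 0.029412.
term2 = 0.5*ln(34/30.0) = 0.062582.
DB = 0.029412 + 0.062582 = 0.0920

0.0920


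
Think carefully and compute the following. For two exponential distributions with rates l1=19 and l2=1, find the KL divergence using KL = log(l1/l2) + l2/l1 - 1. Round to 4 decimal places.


KL divergence for exponential family:
KL = log(l1/l2) + l2/l1 - 1.
log(19/1) = 2.944439.
1/19 = 0.052632.
KL = 2.944439 + 0.052632 - 1 = 1.9971

1.9971


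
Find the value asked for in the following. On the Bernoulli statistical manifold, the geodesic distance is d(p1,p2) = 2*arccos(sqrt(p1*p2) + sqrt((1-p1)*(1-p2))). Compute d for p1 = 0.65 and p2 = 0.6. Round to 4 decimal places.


Geodesic distance on Bernoulli manifold:
d(p1,p2) = 2*arccos(sqrt(p1*p2) + sqrt((1-p1)*(1-p2))).
sqrt(p1*p2) = sqrt(0.65*0.6) = 0.6245.
sqrt((1-p1)*(1-p2)) = sqrt(0.35*0.4) = 0.374166.
arg = 0.6245 + 0.374166 = 0.998666.
d = 2*arccos(0.998666) = 0.1033

0.1033


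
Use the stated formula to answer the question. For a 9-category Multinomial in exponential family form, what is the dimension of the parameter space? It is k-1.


Exponential family dimension calculation:
For Multinomial with k=9 categories, dim = k-1 = 8.

8


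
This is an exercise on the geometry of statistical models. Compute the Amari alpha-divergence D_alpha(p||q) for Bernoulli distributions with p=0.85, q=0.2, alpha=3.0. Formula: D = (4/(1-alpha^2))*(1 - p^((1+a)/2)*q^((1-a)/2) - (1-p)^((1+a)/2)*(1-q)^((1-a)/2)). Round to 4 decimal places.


Amari alpha-divergence:
D = (4/(1-alpha^2))*(1 - p^((1+a)/2)*q^((1-a)/2) - (1-p)^((1+a)/2)*(1-q)^((1-a)/2)).
alpha = 3.0, p = 0.85, q = 0.2.
e1 = (1+alpha)/2 = 2.0, e2 = (1-alpha)/2 = -1.0.
t1 = p^e1 * q^e2 = 0.85^2.0 * 0.2^-1.0 = 3.6125.
t2 = (1-p)^e1 * (1-q)^e2 = 0.15^2.0 * 0.8^-1.0 = 0.028125.
4/(1-alpha^2) = -0.5.
D = -0.5*(1 - 3.6125 - 0.028125) = 1.3203

1.3203


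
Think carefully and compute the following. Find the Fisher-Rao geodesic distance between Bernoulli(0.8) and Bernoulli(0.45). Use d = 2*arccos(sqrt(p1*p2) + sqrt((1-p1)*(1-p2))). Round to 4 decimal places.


Geodesic distance on Bernoulli manifold:
d(p1,p2) = 2*arccos(sqrt(p1*p2) + sqrt((1-p1)*(1-p2))).
sqrt(p1*p2) = sqrt(0.8*0.45) = 0.6.
sqrt((1-p1)*(1-p2)) = sqrt(0.2*0.55) = 0.331662.
arg = 0.6 + 0.331662 = 0.931662.
d = 2*arccos(0.931662) = 0.7437

0.7437


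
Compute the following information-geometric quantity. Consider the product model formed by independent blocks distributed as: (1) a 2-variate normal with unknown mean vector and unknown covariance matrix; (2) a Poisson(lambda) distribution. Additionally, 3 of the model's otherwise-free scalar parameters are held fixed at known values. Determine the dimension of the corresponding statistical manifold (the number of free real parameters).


The dimension of a statistical manifold equals the number of free
(independent) real parameters of the model. For a product of independent
blocks the parameter counts add.
- 2-variate normal: 2 (mean) + 2*3/2 = 3 (symmetric covariance) = 5.
- Poisson (lambda): 1.
Total = 5 + 1 = 6.
3 parameter(s) fixed at known values: 6 - 3 = 3.
Dimension = 3

3


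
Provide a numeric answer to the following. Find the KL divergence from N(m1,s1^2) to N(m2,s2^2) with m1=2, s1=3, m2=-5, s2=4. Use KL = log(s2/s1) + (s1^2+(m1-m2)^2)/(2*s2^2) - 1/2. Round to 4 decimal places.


KL divergence between normal distributions:
KL = log(s2/s1) + (s1^2 + (m1-m2)^2)/(2*s2^2) - 1/2.
log(4/3) = 0.287682.
(3^2 + (2--5)^2)/(2*4^2) = (9 + 49)/32 = 1.8125.
KL = 0.287682 + 1.8125 - 0.5 = 1.6002

1.6002


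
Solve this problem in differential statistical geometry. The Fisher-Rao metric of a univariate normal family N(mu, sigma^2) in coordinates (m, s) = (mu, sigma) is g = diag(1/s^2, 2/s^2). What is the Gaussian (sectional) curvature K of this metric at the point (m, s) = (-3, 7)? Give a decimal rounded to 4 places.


The metric has the form g = (A dm^2 + B ds^2)/s^2 with A = 1, B = 2.
Substitute u = sqrt(A/B)*m: g = B*(du^2 + ds^2)/s^2, i.e. B times the
Poincare upper half-plane metric, which has constant Gaussian curvature -1.
Scaling a 2D metric by a constant c divides the Gaussian curvature by c,
so K = -1/B = -1/(2) = -0.5000 everywhere (the point (m, s) = (-3, 7) is irrelevant:
the curvature is constant).
The requested Gaussian curvature is K = -0.5000.

-0.5000


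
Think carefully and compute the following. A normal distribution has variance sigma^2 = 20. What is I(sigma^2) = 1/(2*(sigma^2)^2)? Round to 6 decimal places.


Fisher information for variance: I(sigma^2) = 1/(2*sigma^4).
sigma^2 = 20, so sigma^4 = 400.
I = 1/(2*400) = 1/800 = 0.001250

0.001250


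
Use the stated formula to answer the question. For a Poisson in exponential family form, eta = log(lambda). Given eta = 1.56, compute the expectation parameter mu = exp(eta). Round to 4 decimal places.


Expectation parameter for Poisson exponential family:
mu = exp(eta).
eta = 1.56.
mu = exp(1.56) = 4.7588

4.7588


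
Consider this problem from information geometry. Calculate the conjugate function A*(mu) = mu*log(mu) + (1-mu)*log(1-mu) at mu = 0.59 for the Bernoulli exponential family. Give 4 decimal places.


Legendre transform for Bernoulli:
A*(mu) = mu*log(mu) + (1-mu)*log(1-mu).
mu = 0.59, 1-mu = 0.41.
mu*log(mu) = 0.59*log(0.59) = -0.311303.
(1-mu)*log(1-mu) = 0.41*log(0.41) = -0.365555.
A* = -0.311303 + -0.365555 = -0.6769

-0.6769


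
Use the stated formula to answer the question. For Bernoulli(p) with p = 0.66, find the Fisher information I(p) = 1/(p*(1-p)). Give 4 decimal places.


For Bernoulli(p), Fisher information is I(p) = 1/(p*(1-p)).
p = 0.66, 1-p = 0.34.
p*(1-p) = 0.2244.
I(p) = 1/0.2244 = 4.4563

4.4563


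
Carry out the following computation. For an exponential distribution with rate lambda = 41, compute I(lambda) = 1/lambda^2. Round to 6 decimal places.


Fisher information for exponential: I(lambda) = 1/lambda^2.
lambda = 41, lambda^2 = 1681.
I = 1/1681 = 0.000595

0.000595


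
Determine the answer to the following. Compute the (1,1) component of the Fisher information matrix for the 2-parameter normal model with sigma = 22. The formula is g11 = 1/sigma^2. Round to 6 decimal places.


For the 2-parameter normal family, the Fisher metric has:
  g11 = 1/sigma^2, g22 = 2/sigma^2.
sigma = 22, sigma^2 = 484.
g11 = 0.002066

0.002066


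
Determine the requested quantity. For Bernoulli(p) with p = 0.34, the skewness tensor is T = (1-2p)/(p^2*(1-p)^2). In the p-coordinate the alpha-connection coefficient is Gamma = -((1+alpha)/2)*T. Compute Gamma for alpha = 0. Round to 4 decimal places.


Skewness (Amari-Chentsov) tensor: T = (1-2p)/(p^2*(1-p)^2).
p = 0.34, 1-2p = 0.32, p^2 = 0.1156, (1-p)^2 = 0.4356.
T = 0.32/(0.1156 * 0.4356) = 6.354835.
In the p-coordinate, Gamma^(alpha) = Gamma^(0) - (alpha/2)*T with Gamma^(0) = (1/2)*g'(p) = -T/2,
so Gamma^(alpha) = -((1+alpha)/2)*T.
alpha = 0, -(1+alpha)/2 = -0.5.
Gamma = -0.5 * 6.354835 = -3.1774

-3.1774


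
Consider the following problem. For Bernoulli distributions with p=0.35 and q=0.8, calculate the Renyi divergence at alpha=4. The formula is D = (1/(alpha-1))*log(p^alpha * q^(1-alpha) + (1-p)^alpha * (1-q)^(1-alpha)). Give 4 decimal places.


Renyi divergence of order alpha between Bernoulli distributions:
D = (1/(alpha-1))*log(p^alpha * q^(1-alpha) + (1-p)^alpha * (1-q)^(1-alpha)).
alpha = 4, p = 0.35, q = 0.8.
p^alpha * q^(1-alpha) = 0.35^4 * 0.8^-3 = 0.029309.
(1-p)^alpha * (1-q)^(1-alpha) = 0.65^4 * 0.2^-3 = 22.313281.
sum = 0.029309 + 22.313281 = 22.34259.
D = (1/3)*log(22.34259) = 1.0355

1.0355


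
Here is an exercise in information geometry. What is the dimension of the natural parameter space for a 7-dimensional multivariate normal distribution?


Exponential family dimension calculation:
For 7-dim MVN: mean has 7 params, covariance has 7*8/2 = 28 unique entries.
Total dim = 7 + 28 = 35.

35


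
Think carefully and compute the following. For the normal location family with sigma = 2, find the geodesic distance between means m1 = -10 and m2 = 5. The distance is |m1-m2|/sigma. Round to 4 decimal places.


On the fixed-variance normal subfamily, geodesic distance = |m1-m2|/sigma.
|-10 - 5| = 15.
sigma = 2.
d = 15/2 = 7.5000

7.5000


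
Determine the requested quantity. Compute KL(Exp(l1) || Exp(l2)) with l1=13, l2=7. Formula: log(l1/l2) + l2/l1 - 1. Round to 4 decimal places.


KL divergence for exponential family:
KL = log(l1/l2) + l2/l1 - 1.
log(13/7) = 0.619039.
7/13 = 0.538462.
KL = 0.619039 + 0.538462 - 1 = 0.1575

0.1575


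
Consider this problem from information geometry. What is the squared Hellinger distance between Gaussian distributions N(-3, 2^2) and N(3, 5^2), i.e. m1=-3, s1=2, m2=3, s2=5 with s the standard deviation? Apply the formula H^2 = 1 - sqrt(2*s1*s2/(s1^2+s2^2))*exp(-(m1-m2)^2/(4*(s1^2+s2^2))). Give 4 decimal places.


Squared Hellinger distance for Gaussians:
H^2 = 1 - sqrt(2*s1*s2/(s1^2+s2^2)) * exp(-(m1-m2)^2/(4*(s1^2+s2^2))).
s1^2 = 4, s2^2 = 25, s1^2+s2^2 = 29.
sqrt(2*2*5/(29)) = 0.830455.
(m1-m2)^2 = (-6)^2 = 36.
exp(-36/(4*29)) = exp(-0.310345) = 0.733194.
H^2 = 1 - 0.830455*0.733194 = 0.3911

0.3911


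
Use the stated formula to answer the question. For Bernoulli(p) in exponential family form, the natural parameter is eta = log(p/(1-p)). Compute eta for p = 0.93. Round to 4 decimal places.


Natural parameter for Bernoulli: eta = log(p/(1-p)).
p = 0.93, 1-p = 0.07.
p/(1-p) = 13.285714.
eta = log(13.285714) = 2.5867

2.5867


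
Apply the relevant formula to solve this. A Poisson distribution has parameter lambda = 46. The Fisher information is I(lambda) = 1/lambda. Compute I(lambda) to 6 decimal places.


Fisher information for Poisson: I(lambda) = 1/lambda.
lambda = 46.
I(lambda) = 1/46 = 0.021739

0.021739


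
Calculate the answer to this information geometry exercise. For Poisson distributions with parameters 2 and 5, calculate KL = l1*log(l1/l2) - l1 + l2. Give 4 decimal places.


KL divergence for Poisson:
KL = l1*log(l1/l2) - l1 + l2.
l1 = 2, l2 = 5.
log(2/5) = -0.916291.
l1*log(l1/l2) = 2 * -0.916291 = -1.832581.
KL = -1.832581 - 2 + 5 = 1.1674

1.1674


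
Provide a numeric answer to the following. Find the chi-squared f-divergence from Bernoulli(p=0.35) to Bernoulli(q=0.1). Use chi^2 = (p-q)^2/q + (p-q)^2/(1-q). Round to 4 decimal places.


Chi-squared divergence between Bernoulli distributions:
chi^2 = (p-q)^2/q + (p-q)^2/(1-q).
p = 0.35, q = 0.1, p-q = 0.25.
(p-q)^2 = 0.0625.
term1 = 0.0625/0.1 = 0.625.
term2 = 0.0625/0.9 = 0.069444.
chi^2 = 0.625 + 0.069444 = 0.6944

0.6944


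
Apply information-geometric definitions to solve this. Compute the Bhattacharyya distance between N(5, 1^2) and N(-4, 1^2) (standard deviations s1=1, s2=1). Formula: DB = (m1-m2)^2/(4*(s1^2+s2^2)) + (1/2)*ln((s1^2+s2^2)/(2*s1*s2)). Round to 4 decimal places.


Bhattacharyya distance between two Gaussians:
DB = (m1-m2)^2/(4*(s1^2+s2^2)) + (1/2)*ln((s1^2+s2^2)/(2*s1*s2)).
(m1-m2)^2 = (9)^2 = 81.
s1^2+s2^2 = 1 + 1 = 2.
term1 = 81/8 = 10.125.
term2 = 0.5*ln(2/2.0) = 0.0.
DB = 10.125 + 0.0 = 10.1250

10.1250


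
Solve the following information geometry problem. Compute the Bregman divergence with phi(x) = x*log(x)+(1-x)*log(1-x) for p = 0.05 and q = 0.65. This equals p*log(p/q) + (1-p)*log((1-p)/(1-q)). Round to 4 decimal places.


Bregman divergence with negative entropy generator:
D = p*log(p/q) + (1-p)*log((1-p)/(1-q)).
p = 0.05, q = 0.65.
p*log(p/q) = 0.05*log(0.05/0.65) = -0.128247.
(1-p)*log((1-p)/(1-q)) = 0.95*log(0.95/0.35) = 0.948602.
D = -0.128247 + 0.948602 = 0.8204

0.8204


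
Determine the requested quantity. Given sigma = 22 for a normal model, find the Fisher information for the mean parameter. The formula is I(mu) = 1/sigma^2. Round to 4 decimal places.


The Fisher information for the mean of a normal distribution is I(mu) = 1/sigma^2.
sigma = 22, so sigma^2 = 484.
I(mu) = 1/484 = 0.0021

0.0021


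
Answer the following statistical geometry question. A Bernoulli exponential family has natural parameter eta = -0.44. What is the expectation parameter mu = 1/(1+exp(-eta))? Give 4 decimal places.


Dual coordinate (expectation parameter) for Bernoulli:
mu = 1/(1+exp(-eta)).
eta = -0.44.
exp(-eta) = exp(0.44) = 1.552707.
mu = 1/(1+1.552707) = 0.3917

0.3917


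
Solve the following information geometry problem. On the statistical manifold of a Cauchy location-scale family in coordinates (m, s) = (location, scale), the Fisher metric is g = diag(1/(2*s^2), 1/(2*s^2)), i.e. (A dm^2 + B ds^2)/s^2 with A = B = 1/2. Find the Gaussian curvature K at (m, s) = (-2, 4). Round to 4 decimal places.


The metric has the form g = (A dm^2 + B ds^2)/s^2 with A = 1/2, B = 1/2.
Substitute u = sqrt(A/B)*m: g = B*(du^2 + ds^2)/s^2, i.e. B times the
Poincare upper half-plane metric, which has constant Gaussian curvature -1.
Scaling a 2D metric by a constant c divides the Gaussian curvature by c,
so K = -1/B = -1/(1/2) = -2.0000 everywhere (the point (m, s) = (-2, 4) is irrelevant:
the curvature is constant).
The requested Gaussian curvature is K = -2.0000.

-2.0000


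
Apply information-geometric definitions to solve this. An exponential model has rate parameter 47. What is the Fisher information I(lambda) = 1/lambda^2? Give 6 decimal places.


Fisher information for exponential: I(lambda) = 1/lambda^2.
lambda = 47, lambda^2 = 2209.
I = 1/2209 = 0.000453

0.000453


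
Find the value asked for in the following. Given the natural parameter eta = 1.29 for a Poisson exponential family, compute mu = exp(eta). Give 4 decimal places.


Expectation parameter for Poisson exponential family:
mu = exp(eta).
eta = 1.29.
mu = exp(1.29) = 3.6328

3.6328


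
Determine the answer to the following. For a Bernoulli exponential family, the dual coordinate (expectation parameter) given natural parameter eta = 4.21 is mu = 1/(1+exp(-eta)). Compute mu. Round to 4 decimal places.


Dual coordinate (expectation parameter) for Bernoulli:
mu = 1/(1+exp(-eta)).
eta = 4.21.
exp(-eta) = exp(-4.21) = 0.014846.
mu = 1/(1+0.014846) = 0.9854

0.9854


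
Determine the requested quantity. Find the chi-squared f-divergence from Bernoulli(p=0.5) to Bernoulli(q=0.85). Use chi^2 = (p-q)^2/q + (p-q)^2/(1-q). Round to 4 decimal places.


Chi-squared divergence between Bernoulli distributions:
chi^2 = (p-q)^2/q + (p-q)^2/(1-q).
p = 0.5, q = 0.85, p-q = -0.35.
(p-q)^2 = 0.1225.
term1 = 0.1225/0.85 = 0.144118.
term2 = 0.1225/0.15 = 0.816667.
chi^2 = 0.144118 + 0.816667 = 0.9608

0.9608


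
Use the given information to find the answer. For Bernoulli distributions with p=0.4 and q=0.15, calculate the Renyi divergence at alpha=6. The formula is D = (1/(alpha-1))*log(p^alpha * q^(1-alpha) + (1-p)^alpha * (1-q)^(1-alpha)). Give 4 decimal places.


Renyi divergence of order alpha between Bernoulli distributions:
D = (1/(alpha-1))*log(p^alpha * q^(1-alpha) + (1-p)^alpha * (1-q)^(1-alpha)).
alpha = 6, p = 0.4, q = 0.15.
p^alpha * q^(1-alpha) = 0.4^6 * 0.15^-5 = 53.939095.
(1-p)^alpha * (1-q)^(1-alpha) = 0.6^6 * 0.85^-5 = 0.105151.
sum = 53.939095 + 0.105151 = 54.044246.
D = (1/5)*log(54.044246) = 0.7980

0.7980


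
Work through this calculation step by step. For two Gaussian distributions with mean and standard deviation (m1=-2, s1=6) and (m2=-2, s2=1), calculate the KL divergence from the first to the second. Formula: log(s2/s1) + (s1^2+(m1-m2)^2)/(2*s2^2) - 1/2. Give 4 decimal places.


KL divergence between normal distributions:
KL = log(s2/s1) + (s1^2 + (m1-m2)^2)/(2*s2^2) - 1/2.
log(1/6) = -1.791759.
(6^2 + (-2--2)^2)/(2*1^2) = (36 + 0)/2 = 18.0.
KL = -1.791759 + 18.0 - 0.5 = 15.7082

15.7082


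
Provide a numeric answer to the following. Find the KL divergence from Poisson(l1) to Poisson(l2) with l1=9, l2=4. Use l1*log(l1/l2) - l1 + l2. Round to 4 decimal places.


KL divergence for Poisson:
KL = l1*log(l1/l2) - l1 + l2.
l1 = 9, l2 = 4.
log(9/4) = 0.81093.
l1*log(l1/l2) = 9 * 0.81093 = 7.298372.
KL = 7.298372 - 9 + 4 = 2.2984

2.2984


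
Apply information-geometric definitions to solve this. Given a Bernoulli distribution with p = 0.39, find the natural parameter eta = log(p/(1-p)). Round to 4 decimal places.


Natural parameter for Bernoulli: eta = log(p/(1-p)).
p = 0.39, 1-p = 0.61.
p/(1-p) = 0.639344.
eta = log(0.639344) = -0.4473

-0.4473


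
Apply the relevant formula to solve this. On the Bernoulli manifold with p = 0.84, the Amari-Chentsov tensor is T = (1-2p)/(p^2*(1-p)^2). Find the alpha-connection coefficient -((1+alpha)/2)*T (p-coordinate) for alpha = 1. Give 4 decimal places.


Skewness (Amari-Chentsov) tensor: T = (1-2p)/(p^2*(1-p)^2).
p = 0.84, 1-2p = -0.68, p^2 = 0.7056, (1-p)^2 = 0.0256.
T = -0.68/(0.7056 * 0.0256) = -37.645266.
In the p-coordinate, Gamma^(alpha) = Gamma^(0) - (alpha/2)*T with Gamma^(0) = (1/2)*g'(p) = -T/2,
so Gamma^(alpha) = -((1+alpha)/2)*T.
alpha = 1, -(1+alpha)/2 = -1.0.
Gamma = -1.0 * -37.645266 = 37.6453

37.6453


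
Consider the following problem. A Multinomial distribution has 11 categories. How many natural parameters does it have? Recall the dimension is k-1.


Exponential family dimension calculation:
For Multinomial with k=11 categories, dim = k-1 = 10.

10


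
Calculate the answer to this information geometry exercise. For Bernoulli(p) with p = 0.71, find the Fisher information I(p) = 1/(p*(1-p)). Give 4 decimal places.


For Bernoulli(p), Fisher information is I(p) = 1/(p*(1-p)).
p = 0.71, 1-p = 0.29.
p*(1-p) = 0.2059.
I(p) = 1/0.2059 = 4.8567

4.8567


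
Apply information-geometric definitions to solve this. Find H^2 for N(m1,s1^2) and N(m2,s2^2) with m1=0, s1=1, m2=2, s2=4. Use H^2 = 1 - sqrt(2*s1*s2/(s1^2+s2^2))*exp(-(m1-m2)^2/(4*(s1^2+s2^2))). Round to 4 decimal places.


Squared Hellinger distance for Gaussians:
H^2 = 1 - sqrt(2*s1*s2/(s1^2+s2^2)) * exp(-(m1-m2)^2/(4*(s1^2+s2^2))).
s1^2 = 1, s2^2 = 16, s1^2+s2^2 = 17.
sqrt(2*1*4/(17)) = 0.685994.
(m1-m2)^2 = (-2)^2 = 4.
exp(-4/(4*17)) = exp(-0.058824) = 0.942873.
H^2 = 1 - 0.685994*0.942873 = 0.3532

0.3532


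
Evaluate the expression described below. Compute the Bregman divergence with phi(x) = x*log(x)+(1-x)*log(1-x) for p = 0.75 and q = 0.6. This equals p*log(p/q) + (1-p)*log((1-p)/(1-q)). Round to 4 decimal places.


Bregman divergence with negative entropy generator:
D = p*log(p/q) + (1-p)*log((1-p)/(1-q)).
p = 0.75, q = 0.6.
p*log(p/q) = 0.75*log(0.75/0.6) = 0.167358.
(1-p)*log((1-p)/(1-q)) = 0.25*log(0.25/0.4) = -0.117501.
D = 0.167358 + -0.117501 = 0.0499

0.0499


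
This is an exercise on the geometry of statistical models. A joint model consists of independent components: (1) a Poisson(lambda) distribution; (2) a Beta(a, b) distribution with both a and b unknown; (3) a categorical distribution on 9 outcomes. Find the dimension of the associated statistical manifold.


The dimension of a statistical manifold equals the number of free
(independent) real parameters of the model. For a product of independent
blocks the parameter counts add.
- Poisson (lambda): 1.
- Beta (a, b): 2.
- categorical on 9 outcomes (probabilities sum to 1): 9-1 = 8.
Total = 1 + 2 + 8 = 11.
Dimension = 11

11


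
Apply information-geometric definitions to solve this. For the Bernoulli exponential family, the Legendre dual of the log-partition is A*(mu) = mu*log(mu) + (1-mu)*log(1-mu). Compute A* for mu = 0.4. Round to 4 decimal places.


Legendre transform for Bernoulli:
A*(mu) = mu*log(mu) + (1-mu)*log(1-mu).
mu = 0.4, 1-mu = 0.6.
mu*log(mu) = 0.4*log(0.4) = -0.366516.
(1-mu)*log(1-mu) = 0.6*log(0.6) = -0.306495.
A* = -0.366516 + -0.306495 = -0.6730

-0.6730


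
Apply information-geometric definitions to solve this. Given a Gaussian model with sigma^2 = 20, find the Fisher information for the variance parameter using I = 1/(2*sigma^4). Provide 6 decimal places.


Fisher information for variance: I(sigma^2) = 1/(2*sigma^4).
sigma^2 = 20, so sigma^4 = 400.
I = 1/(2*400) = 1/800 = 0.001250

0.001250


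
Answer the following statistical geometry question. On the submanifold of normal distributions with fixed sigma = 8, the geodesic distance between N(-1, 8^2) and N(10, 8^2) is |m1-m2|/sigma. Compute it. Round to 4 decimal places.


On the fixed-variance normal subfamily, geodesic distance = |m1-m2|/sigma.
|-1 - 10| = 11.
sigma = 8.
d = 11/8 = 1.3750

1.3750


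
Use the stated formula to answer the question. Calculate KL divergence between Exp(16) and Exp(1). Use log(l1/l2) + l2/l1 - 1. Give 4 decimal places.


KL divergence for exponential family:
KL = log(l1/l2) + l2/l1 - 1.
log(16/1) = 2.772589.
1/16 = 0.0625.
KL = 2.772589 + 0.0625 - 1 = 1.8351

1.8351


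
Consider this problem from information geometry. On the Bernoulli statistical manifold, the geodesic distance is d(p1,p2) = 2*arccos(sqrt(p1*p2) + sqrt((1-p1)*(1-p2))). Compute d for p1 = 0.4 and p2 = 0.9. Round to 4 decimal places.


Geodesic distance on Bernoulli manifold:
d(p1,p2) = 2*arccos(sqrt(p1*p2) + sqrt((1-p1)*(1-p2))).
sqrt(p1*p2) = sqrt(0.4*0.9) = 0.6.
sqrt((1-p1)*(1-p2)) = sqrt(0.6*0.1) = 0.244949.
arg = 0.6 + 0.244949 = 0.844949.
d = 2*arccos(0.844949) = 1.1287

1.1287


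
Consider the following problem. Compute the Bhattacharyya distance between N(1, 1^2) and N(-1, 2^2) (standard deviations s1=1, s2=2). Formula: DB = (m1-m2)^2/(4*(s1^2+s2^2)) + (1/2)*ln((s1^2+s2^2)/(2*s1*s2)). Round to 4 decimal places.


Bhattacharyya distance between two Gaussians:
DB = (m1-m2)^2/(4*(s1^2+s2^2)) + (1/2)*ln((s1^2+s2^2)/(2*s1*s2)).
(m1-m2)^2 = (2)^2 = 4.
s1^2+s2^2 = 1 + 4 = 5.
term1 = 4/20 = 0.2.
term2 = 0.5*ln(5/4.0) = 0.111572.
DB = 0.2 + 0.111572 = 0.3116

0.3116


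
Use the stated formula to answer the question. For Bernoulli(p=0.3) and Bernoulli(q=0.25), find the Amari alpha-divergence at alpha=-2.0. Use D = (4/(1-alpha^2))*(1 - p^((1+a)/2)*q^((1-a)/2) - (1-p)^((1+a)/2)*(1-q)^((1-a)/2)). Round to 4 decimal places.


Amari alpha-divergence:
D = (4/(1-alpha^2))*(1 - p^((1+a)/2)*q^((1-a)/2) - (1-p)^((1+a)/2)*(1-q)^((1-a)/2)).
alpha = -2.0, p = 0.3, q = 0.25.
e1 = (1+alpha)/2 = -0.5, e2 = (1-alpha)/2 = 1.5.
t1 = p^e1 * q^e2 = 0.3^-0.5 * 0.25^1.5 = 0.228218.
t2 = (1-p)^e1 * (1-q)^e2 = 0.7^-0.5 * 0.75^1.5 = 0.776324.
4/(1-alpha^2) = -1.333333.
D = -1.333333*(1 - 0.228218 - 0.776324) = 0.0061

0.0061


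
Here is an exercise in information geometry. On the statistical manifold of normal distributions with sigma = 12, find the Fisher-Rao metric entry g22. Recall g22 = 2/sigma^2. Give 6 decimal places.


For the 2-parameter normal family, the Fisher metric has:
  g11 = 1/sigma^2, g22 = 2/sigma^2.
sigma = 12, sigma^2 = 144.
g22 = 0.013889

0.013889


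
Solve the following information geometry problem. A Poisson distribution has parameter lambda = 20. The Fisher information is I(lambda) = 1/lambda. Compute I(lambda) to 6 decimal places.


Fisher information for Poisson: I(lambda) = 1/lambda.
lambda = 20.
I(lambda) = 1/20 = 0.050000

0.050000


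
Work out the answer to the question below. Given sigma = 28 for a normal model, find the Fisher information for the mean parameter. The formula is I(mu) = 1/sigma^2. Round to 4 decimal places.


The Fisher information for the mean of a normal distribution is I(mu) = 1/sigma^2.
sigma = 28, so sigma^2 = 784.
I(mu) = 1/784 = 0.0013

0.0013


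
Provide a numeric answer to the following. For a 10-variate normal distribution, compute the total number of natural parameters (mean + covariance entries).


Exponential family dimension calculation:
For 10-dim MVN: mean has 10 params, covariance has 10*11/2 = 55 unique entries.
Total dim = 10 + 55 = 65.

65


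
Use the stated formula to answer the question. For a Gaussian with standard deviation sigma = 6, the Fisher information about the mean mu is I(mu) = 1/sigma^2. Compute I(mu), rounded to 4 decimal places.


The Fisher information for the mean of a normal distribution is I(mu) = 1/sigma^2.
sigma = 6, so sigma^2 = 36.
I(mu) = 1/36 = 0.0278

0.0278


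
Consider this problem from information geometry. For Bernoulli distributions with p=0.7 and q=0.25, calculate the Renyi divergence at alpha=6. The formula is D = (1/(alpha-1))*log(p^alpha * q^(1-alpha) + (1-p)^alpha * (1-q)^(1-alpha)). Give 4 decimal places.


Renyi divergence of order alpha between Bernoulli distributions:
D = (1/(alpha-1))*log(p^alpha * q^(1-alpha) + (1-p)^alpha * (1-q)^(1-alpha)).
alpha = 6, p = 0.7, q = 0.25.
p^alpha * q^(1-alpha) = 0.7^6 * 0.25^-5 = 120.472576.
(1-p)^alpha * (1-q)^(1-alpha) = 0.3^6 * 0.75^-5 = 0.003072.
sum = 120.472576 + 0.003072 = 120.475648.
D = (1/5)*log(120.475648) = 0.9583

0.9583


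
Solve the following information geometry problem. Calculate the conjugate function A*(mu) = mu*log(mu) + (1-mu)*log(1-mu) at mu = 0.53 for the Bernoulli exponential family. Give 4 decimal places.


Legendre transform for Bernoulli:
A*(mu) = mu*log(mu) + (1-mu)*log(1-mu).
mu = 0.53, 1-mu = 0.47.
mu*log(mu) = 0.53*log(0.53) = -0.336485.
(1-mu)*log(1-mu) = 0.47*log(0.47) = -0.354861.
A* = -0.336485 + -0.354861 = -0.6913

-0.6913


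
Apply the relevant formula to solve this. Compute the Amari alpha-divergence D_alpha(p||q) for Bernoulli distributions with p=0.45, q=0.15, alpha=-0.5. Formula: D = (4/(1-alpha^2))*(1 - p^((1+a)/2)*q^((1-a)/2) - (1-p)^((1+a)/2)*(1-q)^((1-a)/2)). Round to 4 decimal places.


Amari alpha-divergence:
D = (4/(1-alpha^2))*(1 - p^((1+a)/2)*q^((1-a)/2) - (1-p)^((1+a)/2)*(1-q)^((1-a)/2)).
alpha = -0.5, p = 0.45, q = 0.15.
e1 = (1+alpha)/2 = 0.25, e2 = (1-alpha)/2 = 0.75.
t1 = p^e1 * q^e2 = 0.45^0.25 * 0.15^0.75 = 0.197411.
t2 = (1-p)^e1 * (1-q)^e2 = 0.55^0.25 * 0.85^0.75 = 0.762351.
4/(1-alpha^2) = 5.333333.
D = 5.333333*(1 - 0.197411 - 0.762351) = 0.2146

0.2146


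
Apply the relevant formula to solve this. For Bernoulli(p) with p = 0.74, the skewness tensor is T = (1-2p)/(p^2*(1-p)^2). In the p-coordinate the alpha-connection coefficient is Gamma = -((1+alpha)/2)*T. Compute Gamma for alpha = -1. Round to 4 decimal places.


Skewness (Amari-Chentsov) tensor: T = (1-2p)/(p^2*(1-p)^2).
p = 0.74, 1-2p = -0.48, p^2 = 0.5476, (1-p)^2 = 0.0676.
T = -0.48/(0.5476 * 0.0676) = -12.966749.
In the p-coordinate, Gamma^(alpha) = Gamma^(0) - (alpha/2)*T with Gamma^(0) = (1/2)*g'(p) = -T/2,
so Gamma^(alpha) = -((1+alpha)/2)*T.
alpha = -1, -(1+alpha)/2 = 0.0.
Gamma = 0.0 * -12.966749 = 0.0000

0.0000


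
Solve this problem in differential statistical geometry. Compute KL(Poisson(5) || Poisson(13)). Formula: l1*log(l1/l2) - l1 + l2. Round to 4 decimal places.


KL divergence for Poisson:
KL = l1*log(l1/l2) - l1 + l2.
l1 = 5, l2 = 13.
log(5/13) = -0.955511.
l1*log(l1/l2) = 5 * -0.955511 = -4.777557.
KL = -4.777557 - 5 + 13 = 3.2224

3.2224


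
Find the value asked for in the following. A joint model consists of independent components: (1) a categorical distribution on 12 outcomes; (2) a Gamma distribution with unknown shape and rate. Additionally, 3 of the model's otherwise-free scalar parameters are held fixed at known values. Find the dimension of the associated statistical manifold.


The dimension of a statistical manifold equals the number of free
(independent) real parameters of the model. For a product of independent
blocks the parameter counts add.
- categorical on 12 outcomes (probabilities sum to 1): 12-1 = 11.
- Gamma (shape, rate): 2.
Total = 11 + 2 = 13.
3 parameter(s) fixed at known values: 13 - 3 = 10.
Dimension = 10

10


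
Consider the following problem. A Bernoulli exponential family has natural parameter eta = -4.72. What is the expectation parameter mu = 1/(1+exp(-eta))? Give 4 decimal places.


Dual coordinate (expectation parameter) for Bernoulli:
mu = 1/(1+exp(-eta)).
eta = -4.72.
exp(-eta) = exp(4.72) = 112.168253.
mu = 1/(1+112.168253) = 0.0088

0.0088
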